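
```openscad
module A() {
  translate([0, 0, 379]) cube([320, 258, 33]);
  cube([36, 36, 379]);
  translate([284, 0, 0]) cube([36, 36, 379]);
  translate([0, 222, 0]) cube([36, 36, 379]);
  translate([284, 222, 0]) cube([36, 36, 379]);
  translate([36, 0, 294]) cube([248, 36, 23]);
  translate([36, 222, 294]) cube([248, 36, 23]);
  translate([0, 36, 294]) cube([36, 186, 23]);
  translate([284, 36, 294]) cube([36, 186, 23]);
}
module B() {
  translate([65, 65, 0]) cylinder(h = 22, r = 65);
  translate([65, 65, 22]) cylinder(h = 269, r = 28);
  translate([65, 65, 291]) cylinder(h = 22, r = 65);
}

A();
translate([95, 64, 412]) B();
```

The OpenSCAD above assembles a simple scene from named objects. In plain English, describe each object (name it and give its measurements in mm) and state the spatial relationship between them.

A is a four-legged stool. The seat is a 320×258×33 mm slab whose top surface is at z = 412 mm; four square legs, each 36×36 mm in cross-section, run from the floor (z = 0) to the underside of the seat, each flush with a corner of the seat. Four stretchers, 36 mm wide and 23 mm tall, connect adjacent legs with their undersides at z = 294 mm, each running between the inner faces of the legs it joins and aligned with the legs' outer faces on the other axis.

B is a spool: two coaxial disc flanges of radius 65 mm and thickness 22 mm, joined by a core cylinder of radius 28 mm and height 269 mm. The lower flange rests on z = 0 and the three cylinders share a vertical axis.

The spool is on top of the stool, centred.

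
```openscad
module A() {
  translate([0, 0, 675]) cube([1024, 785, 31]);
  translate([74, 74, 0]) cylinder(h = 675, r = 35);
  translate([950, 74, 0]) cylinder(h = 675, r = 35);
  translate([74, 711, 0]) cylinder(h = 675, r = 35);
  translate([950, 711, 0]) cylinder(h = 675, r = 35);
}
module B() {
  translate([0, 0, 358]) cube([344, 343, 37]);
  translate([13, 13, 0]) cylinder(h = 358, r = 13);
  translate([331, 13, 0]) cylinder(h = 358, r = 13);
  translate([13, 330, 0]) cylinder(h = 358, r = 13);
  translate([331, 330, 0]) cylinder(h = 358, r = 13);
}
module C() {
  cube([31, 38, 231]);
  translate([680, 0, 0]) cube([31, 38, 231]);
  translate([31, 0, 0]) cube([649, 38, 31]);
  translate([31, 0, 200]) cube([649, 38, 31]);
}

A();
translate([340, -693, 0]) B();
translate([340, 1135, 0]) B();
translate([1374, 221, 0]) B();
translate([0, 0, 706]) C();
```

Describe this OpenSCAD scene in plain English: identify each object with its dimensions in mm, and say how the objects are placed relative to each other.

A is a rectangular dining table. The top is 1024×785×31 mm with its upper surface at z = 706 mm. It stands on four round legs of 70 mm diameter, each leg's bounding box inset 39 mm from the nearest pair of top edges, running from the floor to the underside of the top.

B is a four-legged stool. The seat is 344×343 mm, 37 mm thick, top at z = 395 mm. It stands on four round legs, each 26 mm in diameter, from z = 0 to the seat underside, each leg's axis is inset half a diameter from the nearest pair of seat edges (so the leg's bounding box is flush with the corner).

C is a rectangular picture frame lying in the x–z plane (depth along y). The opening is 649 mm wide (x) by 169 mm tall (z), surrounded by a border 31 mm wide on all four sides. The frame is 38 mm deep and is made of two full-height vertical stiles with two horizontal rails fitted between them.

Three stools sit around the table at the −y, +y, +x sides. The picture frame is on top of the table.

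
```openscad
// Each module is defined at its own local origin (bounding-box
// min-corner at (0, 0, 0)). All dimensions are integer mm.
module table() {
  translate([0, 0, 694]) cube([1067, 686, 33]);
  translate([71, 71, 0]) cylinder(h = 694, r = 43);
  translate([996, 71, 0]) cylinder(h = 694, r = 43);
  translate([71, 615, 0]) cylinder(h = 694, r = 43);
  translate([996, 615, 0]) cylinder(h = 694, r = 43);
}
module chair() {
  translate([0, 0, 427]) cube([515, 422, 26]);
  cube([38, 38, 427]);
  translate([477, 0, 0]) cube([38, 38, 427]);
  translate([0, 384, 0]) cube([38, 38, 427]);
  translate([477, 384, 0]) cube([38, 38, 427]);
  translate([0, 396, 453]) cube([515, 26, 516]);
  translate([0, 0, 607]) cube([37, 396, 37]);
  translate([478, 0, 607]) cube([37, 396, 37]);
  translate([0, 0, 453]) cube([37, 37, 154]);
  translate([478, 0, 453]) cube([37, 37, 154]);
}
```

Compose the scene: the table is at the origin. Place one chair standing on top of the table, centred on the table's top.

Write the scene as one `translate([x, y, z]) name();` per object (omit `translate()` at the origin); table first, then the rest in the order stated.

table();
translate([276, 132, 727]) chair();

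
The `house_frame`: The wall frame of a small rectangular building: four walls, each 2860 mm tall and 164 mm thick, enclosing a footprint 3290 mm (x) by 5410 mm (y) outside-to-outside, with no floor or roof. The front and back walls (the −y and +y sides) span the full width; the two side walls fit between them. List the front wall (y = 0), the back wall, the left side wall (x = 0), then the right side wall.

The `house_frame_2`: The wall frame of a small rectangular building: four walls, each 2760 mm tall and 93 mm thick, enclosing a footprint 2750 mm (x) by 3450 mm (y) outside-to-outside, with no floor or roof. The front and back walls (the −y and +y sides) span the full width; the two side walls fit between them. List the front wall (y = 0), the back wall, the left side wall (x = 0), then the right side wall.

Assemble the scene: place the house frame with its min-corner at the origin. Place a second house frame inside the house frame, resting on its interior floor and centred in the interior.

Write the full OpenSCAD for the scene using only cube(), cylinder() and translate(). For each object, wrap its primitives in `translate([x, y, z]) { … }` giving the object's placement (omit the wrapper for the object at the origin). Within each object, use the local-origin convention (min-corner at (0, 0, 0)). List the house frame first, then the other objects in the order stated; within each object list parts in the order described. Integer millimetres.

cube([3290, 164, 2860]);
translate([0, 5246, 0]) cube([3290, 164, 2860]);
translate([0, 164, 0]) cube([164, 5082, 2860]);
translate([3126, 164, 0]) cube([164, 5082, 2860]);
translate([270, 980, 0]) {
  cube([2750, 93, 2760]);
  translate([0, 3357, 0]) cube([2750, 93, 2760]);
  translate([0, 93, 0]) cube([93, 3264, 2760]);
  translate([2657, 93, 0]) cube([93, 3264, 2760]);
}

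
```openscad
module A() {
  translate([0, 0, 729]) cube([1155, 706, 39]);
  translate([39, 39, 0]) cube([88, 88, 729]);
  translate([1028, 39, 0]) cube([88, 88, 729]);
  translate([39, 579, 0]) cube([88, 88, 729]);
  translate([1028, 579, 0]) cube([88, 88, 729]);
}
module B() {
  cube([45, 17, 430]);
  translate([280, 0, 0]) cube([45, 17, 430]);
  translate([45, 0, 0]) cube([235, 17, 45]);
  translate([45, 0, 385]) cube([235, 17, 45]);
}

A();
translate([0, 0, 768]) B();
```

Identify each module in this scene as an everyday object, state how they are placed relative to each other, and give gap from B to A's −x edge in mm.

The picture frame's min-x is at 0; the table's min-x is 0; gap = 0 mm.

A is a table. B is a picture frame. The picture frame is on top of the table. The gap from the picture frame to the table's −x edge is 0 mm.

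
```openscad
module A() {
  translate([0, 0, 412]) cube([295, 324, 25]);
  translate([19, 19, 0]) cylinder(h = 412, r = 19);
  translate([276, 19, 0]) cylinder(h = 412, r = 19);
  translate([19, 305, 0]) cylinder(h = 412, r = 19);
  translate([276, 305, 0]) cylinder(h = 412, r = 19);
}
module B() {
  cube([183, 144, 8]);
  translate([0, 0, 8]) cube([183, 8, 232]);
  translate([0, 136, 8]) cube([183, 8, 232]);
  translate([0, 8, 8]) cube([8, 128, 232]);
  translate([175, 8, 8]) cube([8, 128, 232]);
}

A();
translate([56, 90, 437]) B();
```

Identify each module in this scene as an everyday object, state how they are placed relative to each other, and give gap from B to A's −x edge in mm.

The open box's min-x is at 56; the stool's min-x is 0; gap = 56 mm.

A is a stool. B is an open box. The open box is on top of the stool, centred. The gap from the open box to the stool's −x edge is 56 mm.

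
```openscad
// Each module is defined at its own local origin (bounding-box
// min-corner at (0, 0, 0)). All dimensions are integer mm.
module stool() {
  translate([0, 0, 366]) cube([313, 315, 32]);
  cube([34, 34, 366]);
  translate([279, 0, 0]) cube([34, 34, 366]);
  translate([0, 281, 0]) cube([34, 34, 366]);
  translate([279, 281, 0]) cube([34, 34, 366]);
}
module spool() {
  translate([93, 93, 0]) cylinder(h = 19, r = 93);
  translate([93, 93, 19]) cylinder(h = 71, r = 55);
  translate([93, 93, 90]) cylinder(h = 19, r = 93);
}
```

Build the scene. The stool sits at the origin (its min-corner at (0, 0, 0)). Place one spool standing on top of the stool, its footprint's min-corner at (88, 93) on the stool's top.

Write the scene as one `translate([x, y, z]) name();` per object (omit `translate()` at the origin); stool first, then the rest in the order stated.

stool();
translate([88, 93, 398]) spool();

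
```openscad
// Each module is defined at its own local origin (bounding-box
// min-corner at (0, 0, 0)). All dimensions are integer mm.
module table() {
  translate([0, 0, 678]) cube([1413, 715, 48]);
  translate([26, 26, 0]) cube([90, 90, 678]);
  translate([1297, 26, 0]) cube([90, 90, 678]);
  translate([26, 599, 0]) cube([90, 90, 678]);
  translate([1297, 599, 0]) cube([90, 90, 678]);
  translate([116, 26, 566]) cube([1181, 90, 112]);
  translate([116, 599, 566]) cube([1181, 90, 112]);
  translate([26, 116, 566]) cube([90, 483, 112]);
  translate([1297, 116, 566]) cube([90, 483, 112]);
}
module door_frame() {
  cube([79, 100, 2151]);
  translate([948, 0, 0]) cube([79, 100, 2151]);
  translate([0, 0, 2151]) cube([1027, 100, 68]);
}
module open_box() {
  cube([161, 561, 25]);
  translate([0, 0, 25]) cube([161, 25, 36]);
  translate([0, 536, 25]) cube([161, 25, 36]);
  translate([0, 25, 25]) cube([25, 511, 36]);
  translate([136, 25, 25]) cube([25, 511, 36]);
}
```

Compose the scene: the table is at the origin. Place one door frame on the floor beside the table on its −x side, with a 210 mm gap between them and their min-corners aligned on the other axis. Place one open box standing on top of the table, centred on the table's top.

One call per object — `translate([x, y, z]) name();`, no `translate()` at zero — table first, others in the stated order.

table();
translate([-1237, 0, 0]) door_frame();
translate([626, 77, 726]) open_box();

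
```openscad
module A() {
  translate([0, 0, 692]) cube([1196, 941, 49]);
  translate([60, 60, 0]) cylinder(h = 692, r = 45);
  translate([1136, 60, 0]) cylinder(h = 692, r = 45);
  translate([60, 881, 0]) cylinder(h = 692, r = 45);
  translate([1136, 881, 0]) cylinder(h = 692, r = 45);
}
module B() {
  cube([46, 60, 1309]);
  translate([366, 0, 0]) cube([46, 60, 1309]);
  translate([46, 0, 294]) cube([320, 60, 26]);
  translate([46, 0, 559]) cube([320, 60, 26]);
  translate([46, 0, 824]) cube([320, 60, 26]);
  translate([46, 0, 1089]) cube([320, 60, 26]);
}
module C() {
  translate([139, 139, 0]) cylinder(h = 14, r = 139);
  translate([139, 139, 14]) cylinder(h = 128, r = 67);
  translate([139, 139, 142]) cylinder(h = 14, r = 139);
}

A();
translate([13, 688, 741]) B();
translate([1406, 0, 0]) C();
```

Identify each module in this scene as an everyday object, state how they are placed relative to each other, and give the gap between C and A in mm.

A is a table. B is a ladder. C is a spool. The ladder is on top of the table. The spool is on the floor beside the table on its +x side. The gap between the spool and the table is 210 mm.

The spool's nearest face is 210 mm from the table's +x face.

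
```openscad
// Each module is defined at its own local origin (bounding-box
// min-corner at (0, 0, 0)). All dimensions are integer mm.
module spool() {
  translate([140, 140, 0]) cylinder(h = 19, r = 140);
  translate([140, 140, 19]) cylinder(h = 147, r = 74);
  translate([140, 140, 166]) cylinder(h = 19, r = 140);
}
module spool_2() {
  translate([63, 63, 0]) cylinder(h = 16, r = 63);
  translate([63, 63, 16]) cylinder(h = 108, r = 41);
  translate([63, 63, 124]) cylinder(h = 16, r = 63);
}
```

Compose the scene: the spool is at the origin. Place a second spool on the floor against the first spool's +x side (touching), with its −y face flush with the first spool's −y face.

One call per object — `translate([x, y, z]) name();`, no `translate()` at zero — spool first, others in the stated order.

spool();
translate([280, 0, 0]) spool_2();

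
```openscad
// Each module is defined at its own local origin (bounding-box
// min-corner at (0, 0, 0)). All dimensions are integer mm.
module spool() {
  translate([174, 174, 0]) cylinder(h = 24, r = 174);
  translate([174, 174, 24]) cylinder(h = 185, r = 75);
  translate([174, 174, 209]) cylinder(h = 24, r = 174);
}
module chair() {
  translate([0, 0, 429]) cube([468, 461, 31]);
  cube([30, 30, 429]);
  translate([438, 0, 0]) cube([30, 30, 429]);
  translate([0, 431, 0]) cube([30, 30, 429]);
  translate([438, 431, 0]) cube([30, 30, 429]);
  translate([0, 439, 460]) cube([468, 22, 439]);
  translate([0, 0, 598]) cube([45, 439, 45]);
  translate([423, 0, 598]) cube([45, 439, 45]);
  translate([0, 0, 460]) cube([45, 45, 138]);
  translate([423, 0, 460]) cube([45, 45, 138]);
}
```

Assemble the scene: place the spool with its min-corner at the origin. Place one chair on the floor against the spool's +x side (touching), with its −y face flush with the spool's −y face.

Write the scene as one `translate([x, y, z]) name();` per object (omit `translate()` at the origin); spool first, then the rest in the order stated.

spool();
translate([348, 0, 0]) chair();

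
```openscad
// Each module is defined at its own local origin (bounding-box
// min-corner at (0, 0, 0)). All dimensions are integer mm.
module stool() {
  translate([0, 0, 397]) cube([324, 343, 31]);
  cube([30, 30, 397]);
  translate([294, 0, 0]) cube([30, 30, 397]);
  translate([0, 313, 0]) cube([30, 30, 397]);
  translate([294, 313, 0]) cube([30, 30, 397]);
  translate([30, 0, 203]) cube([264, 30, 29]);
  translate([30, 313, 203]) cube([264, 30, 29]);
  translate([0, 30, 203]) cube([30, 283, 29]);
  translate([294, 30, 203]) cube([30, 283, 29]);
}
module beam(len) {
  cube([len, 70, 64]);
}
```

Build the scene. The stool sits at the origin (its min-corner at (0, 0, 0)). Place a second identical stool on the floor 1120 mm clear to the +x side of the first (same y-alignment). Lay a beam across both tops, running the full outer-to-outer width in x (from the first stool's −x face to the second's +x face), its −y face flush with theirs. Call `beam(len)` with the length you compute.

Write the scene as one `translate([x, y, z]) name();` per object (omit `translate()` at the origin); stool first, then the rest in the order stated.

stool();
translate([1444, 0, 0]) stool();
translate([0, 0, 428]) beam(1768);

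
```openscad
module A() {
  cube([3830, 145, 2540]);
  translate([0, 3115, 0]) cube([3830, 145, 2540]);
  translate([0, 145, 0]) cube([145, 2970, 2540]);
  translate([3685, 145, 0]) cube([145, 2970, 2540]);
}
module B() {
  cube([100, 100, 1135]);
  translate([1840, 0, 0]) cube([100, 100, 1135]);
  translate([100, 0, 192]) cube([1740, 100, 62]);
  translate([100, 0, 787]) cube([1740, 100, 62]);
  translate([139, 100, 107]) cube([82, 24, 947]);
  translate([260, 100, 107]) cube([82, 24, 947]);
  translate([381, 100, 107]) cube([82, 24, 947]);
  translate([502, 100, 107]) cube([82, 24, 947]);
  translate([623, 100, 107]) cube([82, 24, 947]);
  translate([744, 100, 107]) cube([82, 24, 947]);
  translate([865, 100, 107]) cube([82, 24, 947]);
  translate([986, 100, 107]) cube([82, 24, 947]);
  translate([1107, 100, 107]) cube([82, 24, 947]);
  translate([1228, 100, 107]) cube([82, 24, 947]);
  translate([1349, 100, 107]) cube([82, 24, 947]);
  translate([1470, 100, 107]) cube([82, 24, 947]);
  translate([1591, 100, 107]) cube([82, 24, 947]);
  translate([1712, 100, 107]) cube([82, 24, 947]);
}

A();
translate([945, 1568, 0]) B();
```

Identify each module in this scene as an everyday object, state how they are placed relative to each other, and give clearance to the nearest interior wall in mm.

Clearances: x = 800, y = 1423; minimum 800 mm.

A is a house frame. B is a fence section. The fence section sits inside the house frame, centred. The clearance to the nearest interior wall is 800 mm.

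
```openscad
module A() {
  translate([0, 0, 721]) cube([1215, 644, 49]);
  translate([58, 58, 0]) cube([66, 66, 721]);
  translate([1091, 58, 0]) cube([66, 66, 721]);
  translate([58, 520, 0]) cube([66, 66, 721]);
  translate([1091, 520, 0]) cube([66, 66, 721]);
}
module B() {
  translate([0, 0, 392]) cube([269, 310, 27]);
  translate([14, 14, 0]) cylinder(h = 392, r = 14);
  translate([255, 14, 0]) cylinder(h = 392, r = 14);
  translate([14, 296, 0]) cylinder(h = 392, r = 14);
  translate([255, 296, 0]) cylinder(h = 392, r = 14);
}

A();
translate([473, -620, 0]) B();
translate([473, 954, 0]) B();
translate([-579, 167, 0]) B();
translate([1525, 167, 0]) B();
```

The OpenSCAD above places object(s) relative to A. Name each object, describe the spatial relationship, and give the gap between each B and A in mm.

Each stool's nearest face is 310 mm from the table's bounding box.

A is a table. B is a stool. Four stools sit around the table at the −y, +y, −x, +x sides. The gap between each stool and the table is 310 mm.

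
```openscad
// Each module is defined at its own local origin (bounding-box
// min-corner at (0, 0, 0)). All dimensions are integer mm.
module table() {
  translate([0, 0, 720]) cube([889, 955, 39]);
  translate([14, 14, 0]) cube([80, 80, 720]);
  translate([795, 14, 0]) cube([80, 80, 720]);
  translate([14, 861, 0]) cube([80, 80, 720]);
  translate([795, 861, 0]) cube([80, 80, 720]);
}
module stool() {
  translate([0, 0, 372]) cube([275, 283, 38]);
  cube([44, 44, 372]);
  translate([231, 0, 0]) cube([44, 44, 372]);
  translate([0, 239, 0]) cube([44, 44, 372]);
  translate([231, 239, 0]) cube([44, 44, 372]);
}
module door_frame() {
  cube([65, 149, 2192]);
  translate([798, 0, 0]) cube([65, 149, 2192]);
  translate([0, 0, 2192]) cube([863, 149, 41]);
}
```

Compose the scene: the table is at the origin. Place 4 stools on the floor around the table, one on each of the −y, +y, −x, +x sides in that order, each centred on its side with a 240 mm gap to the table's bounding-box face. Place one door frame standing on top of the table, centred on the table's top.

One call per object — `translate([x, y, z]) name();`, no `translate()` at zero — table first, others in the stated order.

table();
translate([307, -523, 0]) stool();
translate([307, 1195, 0]) stool();
translate([-515, 336, 0]) stool();
translate([1129, 336, 0]) stool();
translate([13, 403, 759]) door_frame();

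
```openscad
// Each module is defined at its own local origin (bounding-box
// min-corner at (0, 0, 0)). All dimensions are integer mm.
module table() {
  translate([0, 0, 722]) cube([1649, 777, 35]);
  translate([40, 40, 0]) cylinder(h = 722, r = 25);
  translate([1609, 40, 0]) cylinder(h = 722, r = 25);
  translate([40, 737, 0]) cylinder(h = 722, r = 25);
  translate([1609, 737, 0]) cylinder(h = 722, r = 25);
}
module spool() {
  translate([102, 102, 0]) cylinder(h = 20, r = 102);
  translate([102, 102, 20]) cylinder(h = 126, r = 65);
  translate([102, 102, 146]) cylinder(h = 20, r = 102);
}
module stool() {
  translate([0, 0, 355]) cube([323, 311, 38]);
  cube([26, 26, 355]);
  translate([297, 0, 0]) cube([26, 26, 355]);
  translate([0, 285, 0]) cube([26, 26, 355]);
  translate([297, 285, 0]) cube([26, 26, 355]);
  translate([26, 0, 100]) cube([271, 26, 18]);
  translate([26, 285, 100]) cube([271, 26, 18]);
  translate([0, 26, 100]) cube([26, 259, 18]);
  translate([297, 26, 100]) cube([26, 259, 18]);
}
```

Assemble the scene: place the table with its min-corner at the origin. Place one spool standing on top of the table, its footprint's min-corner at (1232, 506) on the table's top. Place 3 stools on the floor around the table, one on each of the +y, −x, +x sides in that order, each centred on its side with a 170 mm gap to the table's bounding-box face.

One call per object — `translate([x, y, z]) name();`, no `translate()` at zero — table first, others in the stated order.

table();
translate([1232, 506, 757]) spool();
translate([663, 947, 0]) stool();
translate([-493, 233, 0]) stool();
translate([1819, 233, 0]) stool();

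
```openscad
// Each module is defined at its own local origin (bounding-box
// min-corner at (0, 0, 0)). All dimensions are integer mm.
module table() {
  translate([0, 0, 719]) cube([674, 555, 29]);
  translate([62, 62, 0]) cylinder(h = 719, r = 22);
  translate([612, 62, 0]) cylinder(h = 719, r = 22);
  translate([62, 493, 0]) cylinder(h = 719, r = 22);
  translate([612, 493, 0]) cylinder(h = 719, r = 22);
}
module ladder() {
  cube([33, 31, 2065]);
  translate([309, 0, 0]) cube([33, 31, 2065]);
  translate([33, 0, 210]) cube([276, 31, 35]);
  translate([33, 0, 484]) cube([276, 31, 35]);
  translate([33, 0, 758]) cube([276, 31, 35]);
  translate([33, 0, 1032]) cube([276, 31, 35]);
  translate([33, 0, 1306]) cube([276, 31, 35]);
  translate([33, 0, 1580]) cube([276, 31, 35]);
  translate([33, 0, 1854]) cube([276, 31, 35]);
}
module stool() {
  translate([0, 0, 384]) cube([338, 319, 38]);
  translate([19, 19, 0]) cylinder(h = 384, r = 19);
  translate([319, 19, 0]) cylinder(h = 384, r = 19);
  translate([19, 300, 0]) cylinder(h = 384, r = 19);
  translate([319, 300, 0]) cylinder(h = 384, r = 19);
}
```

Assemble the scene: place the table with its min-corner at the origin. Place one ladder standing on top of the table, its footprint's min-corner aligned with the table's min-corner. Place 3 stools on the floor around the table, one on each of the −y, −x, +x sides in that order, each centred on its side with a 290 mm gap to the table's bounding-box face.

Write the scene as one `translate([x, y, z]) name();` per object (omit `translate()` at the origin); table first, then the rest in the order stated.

table();
translate([0, 0, 748]) ladder();
translate([168, -609, 0]) stool();
translate([-628, 118, 0]) stool();
translate([964, 118, 0]) stool();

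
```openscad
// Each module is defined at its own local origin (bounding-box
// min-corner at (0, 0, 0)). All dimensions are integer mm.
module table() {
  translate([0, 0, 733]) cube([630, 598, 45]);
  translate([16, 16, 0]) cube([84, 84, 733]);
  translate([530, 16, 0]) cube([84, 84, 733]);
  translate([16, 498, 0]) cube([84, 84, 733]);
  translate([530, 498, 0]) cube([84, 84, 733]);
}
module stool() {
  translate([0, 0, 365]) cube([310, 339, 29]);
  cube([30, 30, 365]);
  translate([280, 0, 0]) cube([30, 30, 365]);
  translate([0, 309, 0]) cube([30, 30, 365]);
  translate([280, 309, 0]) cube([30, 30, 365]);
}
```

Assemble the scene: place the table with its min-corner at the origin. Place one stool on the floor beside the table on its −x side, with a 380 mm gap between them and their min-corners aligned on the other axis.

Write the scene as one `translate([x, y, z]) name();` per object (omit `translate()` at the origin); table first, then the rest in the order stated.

table();
translate([-690, 0, 0]) stool();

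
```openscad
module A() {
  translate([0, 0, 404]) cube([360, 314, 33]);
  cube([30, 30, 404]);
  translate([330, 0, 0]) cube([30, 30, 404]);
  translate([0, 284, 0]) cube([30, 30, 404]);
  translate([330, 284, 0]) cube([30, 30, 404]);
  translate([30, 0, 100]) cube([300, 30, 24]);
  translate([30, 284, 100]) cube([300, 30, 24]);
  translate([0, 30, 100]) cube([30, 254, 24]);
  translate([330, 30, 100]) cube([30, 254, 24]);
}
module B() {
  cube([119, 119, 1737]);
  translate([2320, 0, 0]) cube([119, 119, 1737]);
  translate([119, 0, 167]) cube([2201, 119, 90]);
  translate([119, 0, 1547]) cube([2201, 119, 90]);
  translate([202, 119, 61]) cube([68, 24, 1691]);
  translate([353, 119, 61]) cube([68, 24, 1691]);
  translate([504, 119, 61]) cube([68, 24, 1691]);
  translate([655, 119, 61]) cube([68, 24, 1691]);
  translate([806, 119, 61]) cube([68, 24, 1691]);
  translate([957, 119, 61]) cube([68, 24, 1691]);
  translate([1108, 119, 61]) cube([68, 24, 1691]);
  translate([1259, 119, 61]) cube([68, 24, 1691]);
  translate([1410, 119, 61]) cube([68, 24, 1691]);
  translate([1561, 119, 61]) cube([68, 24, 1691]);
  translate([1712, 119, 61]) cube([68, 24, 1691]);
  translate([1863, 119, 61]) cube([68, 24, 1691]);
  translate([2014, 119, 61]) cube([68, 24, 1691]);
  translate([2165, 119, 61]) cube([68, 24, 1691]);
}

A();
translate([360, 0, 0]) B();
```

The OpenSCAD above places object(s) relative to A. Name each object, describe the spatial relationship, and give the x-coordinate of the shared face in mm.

The stool's +x face and the fence section's −x face are both at x = 360 mm.

A is a stool. B is a fence section. The fence section is against the stool's +x side, with their −y faces flush. The x-coordinate of the shared face is 360 mm.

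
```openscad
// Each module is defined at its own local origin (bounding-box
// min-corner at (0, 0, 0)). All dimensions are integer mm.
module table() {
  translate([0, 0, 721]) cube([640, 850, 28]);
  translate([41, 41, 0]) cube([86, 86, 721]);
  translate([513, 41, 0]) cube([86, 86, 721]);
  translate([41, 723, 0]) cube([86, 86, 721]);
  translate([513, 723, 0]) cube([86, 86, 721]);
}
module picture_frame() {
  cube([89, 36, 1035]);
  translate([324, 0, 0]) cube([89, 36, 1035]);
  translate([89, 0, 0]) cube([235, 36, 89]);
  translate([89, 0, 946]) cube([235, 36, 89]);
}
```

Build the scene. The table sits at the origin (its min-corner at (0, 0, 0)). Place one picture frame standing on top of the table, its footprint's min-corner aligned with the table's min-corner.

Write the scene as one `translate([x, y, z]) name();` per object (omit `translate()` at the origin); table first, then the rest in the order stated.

table();
translate([0, 0, 749]) picture_frame();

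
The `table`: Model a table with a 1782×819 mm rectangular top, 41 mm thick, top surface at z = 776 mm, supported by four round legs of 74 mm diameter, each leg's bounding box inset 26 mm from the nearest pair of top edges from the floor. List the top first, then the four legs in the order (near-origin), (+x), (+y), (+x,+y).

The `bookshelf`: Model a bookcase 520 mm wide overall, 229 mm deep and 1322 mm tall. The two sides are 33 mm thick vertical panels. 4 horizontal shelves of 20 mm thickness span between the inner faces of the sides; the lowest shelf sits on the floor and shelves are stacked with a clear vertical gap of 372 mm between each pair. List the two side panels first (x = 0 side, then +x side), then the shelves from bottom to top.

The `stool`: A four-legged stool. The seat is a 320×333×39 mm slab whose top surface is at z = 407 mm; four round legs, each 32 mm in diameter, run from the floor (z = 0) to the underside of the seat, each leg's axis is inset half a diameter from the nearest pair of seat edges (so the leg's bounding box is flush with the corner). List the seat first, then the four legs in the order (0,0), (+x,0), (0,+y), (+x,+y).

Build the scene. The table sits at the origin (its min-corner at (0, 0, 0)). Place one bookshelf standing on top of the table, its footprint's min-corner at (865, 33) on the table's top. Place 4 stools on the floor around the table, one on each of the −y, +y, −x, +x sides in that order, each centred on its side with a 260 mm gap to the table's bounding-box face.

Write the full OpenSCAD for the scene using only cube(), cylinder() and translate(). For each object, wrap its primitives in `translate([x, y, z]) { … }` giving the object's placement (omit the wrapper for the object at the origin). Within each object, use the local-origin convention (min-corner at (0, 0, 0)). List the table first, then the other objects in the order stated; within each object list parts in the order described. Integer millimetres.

translate([0, 0, 735]) cube([1782, 819, 41]);
translate([63, 63, 0]) cylinder(h = 735, r = 37);
translate([1719, 63, 0]) cylinder(h = 735, r = 37);
translate([63, 756, 0]) cylinder(h = 735, r = 37);
translate([1719, 756, 0]) cylinder(h = 735, r = 37);
translate([865, 33, 776]) {
  cube([33, 229, 1322]);
  translate([487, 0, 0]) cube([33, 229, 1322]);
  translate([33, 0, 0]) cube([454, 229, 20]);
  translate([33, 0, 392]) cube([454, 229, 20]);
  translate([33, 0, 784]) cube([454, 229, 20]);
  translate([33, 0, 1176]) cube([454, 229, 20]);
}
translate([731, -593, 0]) {
  translate([0, 0, 368]) cube([320, 333, 39]);
  translate([16, 16, 0]) cylinder(h = 368, r = 16);
  translate([304, 16, 0]) cylinder(h = 368, r = 16);
  translate([16, 317, 0]) cylinder(h = 368, r = 16);
  translate([304, 317, 0]) cylinder(h = 368, r = 16);
}
translate([731, 1079, 0]) {
  translate([0, 0, 368]) cube([320, 333, 39]);
  translate([16, 16, 0]) cylinder(h = 368, r = 16);
  translate([304, 16, 0]) cylinder(h = 368, r = 16);
  translate([16, 317, 0]) cylinder(h = 368, r = 16);
  translate([304, 317, 0]) cylinder(h = 368, r = 16);
}
translate([-580, 243, 0]) {
  translate([0, 0, 368]) cube([320, 333, 39]);
  translate([16, 16, 0]) cylinder(h = 368, r = 16);
  translate([304, 16, 0]) cylinder(h = 368, r = 16);
  translate([16, 317, 0]) cylinder(h = 368, r = 16);
  translate([304, 317, 0]) cylinder(h = 368, r = 16);
}
translate([2042, 243, 0]) {
  translate([0, 0, 368]) cube([320, 333, 39]);
  translate([16, 16, 0]) cylinder(h = 368, r = 16);
  translate([304, 16, 0]) cylinder(h = 368, r = 16);
  translate([16, 317, 0]) cylinder(h = 368, r = 16);
  translate([304, 317, 0]) cylinder(h = 368, r = 16);
}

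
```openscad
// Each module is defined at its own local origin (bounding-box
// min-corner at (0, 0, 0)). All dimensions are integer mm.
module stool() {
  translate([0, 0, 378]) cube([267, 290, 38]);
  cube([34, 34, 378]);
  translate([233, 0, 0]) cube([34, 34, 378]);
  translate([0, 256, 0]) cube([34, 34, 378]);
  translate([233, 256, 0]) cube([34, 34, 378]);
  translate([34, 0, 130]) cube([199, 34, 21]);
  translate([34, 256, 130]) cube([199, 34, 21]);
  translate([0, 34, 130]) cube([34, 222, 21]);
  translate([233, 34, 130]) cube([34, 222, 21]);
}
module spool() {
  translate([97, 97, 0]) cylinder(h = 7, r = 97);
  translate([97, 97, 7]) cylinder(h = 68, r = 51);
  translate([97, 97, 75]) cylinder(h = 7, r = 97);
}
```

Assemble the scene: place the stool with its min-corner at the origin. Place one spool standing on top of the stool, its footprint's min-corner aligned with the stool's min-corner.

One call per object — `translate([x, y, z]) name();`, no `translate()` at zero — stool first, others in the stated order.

stool();
translate([0, 0, 416]) spool();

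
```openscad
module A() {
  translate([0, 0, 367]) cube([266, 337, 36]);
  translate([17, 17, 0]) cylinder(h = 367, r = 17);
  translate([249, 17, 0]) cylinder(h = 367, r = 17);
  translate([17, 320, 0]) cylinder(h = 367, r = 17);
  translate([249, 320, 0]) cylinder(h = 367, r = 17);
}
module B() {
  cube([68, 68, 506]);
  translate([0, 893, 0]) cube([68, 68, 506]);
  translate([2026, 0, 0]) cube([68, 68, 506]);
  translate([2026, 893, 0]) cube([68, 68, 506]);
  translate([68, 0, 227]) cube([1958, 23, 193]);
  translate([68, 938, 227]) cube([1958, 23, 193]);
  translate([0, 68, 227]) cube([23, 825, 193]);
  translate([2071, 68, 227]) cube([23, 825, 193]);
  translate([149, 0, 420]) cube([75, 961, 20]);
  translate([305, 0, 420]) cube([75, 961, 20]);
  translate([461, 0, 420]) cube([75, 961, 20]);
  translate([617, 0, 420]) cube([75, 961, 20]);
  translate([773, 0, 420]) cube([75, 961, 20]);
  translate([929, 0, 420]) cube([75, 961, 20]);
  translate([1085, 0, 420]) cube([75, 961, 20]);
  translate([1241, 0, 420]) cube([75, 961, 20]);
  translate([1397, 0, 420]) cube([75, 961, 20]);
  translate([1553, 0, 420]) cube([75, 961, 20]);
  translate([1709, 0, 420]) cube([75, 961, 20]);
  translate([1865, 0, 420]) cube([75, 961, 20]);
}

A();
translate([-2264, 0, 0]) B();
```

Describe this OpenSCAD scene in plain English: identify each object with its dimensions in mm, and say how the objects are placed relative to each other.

A is a simple wooden stool: a rectangular seat 266 mm (x) by 337 mm (y), 36 mm thick, top face at z = 403 mm, on four round legs, each 34 mm in diameter. The legs rest on z = 0, each leg's axis is inset half a diameter from the nearest pair of seat edges (so the leg's bounding box is flush with the corner).

B is a bed frame 2094 mm long (x) by 961 mm wide (y). Four 68×68 mm corner posts, 506 mm tall, at the corners of the footprint. Four rails of 23 mm thickness and 193 mm height run between adjacent posts with their undersides at z = 227 mm, their outer faces flush with the outside of the frame (the two x-running rails run between the posts' inner faces; the two y-running rails run between the posts' inner faces). 12 slats, each 75 mm wide (x) and 20 mm thick, lie across the top of the two x-running rails, running the full 961 mm width of the frame in y; the slats are evenly spaced along x between the inner faces of the end posts with equal gaps (rounded down to the nearest mm) at the −x end and between each pair — any rounding remainder accumulates at the +x end.

The bed frame is on the floor beside the stool on its −x side.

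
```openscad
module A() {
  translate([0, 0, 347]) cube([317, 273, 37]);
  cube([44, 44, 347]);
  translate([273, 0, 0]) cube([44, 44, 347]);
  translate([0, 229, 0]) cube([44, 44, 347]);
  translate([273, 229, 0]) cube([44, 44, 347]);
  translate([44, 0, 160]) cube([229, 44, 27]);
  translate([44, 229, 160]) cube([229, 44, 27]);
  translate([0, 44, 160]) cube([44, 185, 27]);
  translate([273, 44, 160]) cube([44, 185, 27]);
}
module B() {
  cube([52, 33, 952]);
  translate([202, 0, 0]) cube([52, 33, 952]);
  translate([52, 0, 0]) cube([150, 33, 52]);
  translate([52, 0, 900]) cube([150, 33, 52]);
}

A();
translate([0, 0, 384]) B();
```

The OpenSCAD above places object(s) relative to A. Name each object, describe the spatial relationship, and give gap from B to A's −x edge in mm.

A is a stool. B is a picture frame. The picture frame is on top of the stool. The gap from the picture frame to the stool's −x edge is 0 mm.

The picture frame's min-x is at 0; the stool's min-x is 0; gap = 0 mm.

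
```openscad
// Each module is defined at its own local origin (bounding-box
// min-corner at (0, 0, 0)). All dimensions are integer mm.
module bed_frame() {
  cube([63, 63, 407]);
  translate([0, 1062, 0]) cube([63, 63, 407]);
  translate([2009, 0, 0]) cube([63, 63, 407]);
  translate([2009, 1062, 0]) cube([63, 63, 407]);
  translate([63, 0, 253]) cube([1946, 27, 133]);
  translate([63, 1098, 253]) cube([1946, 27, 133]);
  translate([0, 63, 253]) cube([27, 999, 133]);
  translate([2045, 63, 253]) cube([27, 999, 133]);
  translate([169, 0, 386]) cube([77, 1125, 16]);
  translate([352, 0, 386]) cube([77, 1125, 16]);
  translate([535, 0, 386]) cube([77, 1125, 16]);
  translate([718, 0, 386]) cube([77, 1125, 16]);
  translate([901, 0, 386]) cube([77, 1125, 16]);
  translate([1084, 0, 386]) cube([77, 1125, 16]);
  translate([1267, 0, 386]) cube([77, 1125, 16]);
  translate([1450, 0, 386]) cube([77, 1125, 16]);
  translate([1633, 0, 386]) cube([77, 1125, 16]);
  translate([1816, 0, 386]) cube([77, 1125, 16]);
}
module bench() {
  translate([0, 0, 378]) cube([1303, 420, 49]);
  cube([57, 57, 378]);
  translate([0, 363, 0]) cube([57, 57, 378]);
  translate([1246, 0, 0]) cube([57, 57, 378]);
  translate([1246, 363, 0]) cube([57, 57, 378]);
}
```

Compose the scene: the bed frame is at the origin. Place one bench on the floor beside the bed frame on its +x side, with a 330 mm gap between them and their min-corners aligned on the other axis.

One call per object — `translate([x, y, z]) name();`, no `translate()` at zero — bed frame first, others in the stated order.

bed_frame();
translate([2402, 0, 0]) bench();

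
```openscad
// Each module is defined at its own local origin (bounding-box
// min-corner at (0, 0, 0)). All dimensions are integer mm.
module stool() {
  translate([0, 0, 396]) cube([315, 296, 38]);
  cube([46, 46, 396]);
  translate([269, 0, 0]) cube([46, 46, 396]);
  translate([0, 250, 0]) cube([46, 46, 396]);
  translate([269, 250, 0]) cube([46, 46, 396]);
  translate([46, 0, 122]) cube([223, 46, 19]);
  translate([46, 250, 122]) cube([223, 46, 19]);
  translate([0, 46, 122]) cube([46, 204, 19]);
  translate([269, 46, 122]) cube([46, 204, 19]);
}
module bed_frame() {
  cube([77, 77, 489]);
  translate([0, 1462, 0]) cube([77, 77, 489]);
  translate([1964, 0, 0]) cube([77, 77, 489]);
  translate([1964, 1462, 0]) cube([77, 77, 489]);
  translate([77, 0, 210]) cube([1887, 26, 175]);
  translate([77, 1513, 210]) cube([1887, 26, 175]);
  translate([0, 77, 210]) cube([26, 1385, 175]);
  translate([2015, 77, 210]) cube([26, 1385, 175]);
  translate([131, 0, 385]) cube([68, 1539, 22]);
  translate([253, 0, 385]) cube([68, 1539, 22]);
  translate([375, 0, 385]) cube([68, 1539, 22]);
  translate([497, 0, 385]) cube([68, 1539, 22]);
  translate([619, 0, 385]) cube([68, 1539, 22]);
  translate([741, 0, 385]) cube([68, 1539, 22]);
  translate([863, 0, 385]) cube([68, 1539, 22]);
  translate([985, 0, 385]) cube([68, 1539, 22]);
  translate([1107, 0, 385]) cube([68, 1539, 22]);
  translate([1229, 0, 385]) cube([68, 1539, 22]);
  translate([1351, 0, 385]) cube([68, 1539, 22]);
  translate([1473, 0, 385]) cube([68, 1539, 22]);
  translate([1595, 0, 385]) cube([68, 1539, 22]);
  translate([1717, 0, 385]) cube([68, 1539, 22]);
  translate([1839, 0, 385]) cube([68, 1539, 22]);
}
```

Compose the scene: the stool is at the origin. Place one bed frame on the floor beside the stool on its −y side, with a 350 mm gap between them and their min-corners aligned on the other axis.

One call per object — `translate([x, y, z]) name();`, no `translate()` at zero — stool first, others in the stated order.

stool();
translate([0, -1889, 0]) bed_frame();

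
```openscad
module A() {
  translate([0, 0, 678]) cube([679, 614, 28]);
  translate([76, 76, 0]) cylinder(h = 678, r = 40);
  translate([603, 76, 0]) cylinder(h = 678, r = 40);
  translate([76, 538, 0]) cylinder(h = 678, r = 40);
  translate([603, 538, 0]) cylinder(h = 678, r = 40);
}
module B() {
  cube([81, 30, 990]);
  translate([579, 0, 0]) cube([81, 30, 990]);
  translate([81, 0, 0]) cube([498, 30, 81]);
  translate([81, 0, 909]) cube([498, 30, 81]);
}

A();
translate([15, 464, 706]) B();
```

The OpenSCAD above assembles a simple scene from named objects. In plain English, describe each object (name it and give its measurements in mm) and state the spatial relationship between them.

A is a table: top 679 mm (x) × 614 mm (y), 28 mm thick, upper face at z = 706 mm, on four round legs of 80 mm diameter, each leg's bounding box inset 36 mm from the nearest pair of top edges, running from z = 0 to the bottom of the top.

B is a picture frame with a 498×828 mm rectangular opening (x by z) and a uniform 81 mm border on every side. Frame depth is 30 mm along y. It is built from two vertical stiles running the full outside height and two horizontal rails spanning the gap between the stiles.

The picture frame is on top of the table.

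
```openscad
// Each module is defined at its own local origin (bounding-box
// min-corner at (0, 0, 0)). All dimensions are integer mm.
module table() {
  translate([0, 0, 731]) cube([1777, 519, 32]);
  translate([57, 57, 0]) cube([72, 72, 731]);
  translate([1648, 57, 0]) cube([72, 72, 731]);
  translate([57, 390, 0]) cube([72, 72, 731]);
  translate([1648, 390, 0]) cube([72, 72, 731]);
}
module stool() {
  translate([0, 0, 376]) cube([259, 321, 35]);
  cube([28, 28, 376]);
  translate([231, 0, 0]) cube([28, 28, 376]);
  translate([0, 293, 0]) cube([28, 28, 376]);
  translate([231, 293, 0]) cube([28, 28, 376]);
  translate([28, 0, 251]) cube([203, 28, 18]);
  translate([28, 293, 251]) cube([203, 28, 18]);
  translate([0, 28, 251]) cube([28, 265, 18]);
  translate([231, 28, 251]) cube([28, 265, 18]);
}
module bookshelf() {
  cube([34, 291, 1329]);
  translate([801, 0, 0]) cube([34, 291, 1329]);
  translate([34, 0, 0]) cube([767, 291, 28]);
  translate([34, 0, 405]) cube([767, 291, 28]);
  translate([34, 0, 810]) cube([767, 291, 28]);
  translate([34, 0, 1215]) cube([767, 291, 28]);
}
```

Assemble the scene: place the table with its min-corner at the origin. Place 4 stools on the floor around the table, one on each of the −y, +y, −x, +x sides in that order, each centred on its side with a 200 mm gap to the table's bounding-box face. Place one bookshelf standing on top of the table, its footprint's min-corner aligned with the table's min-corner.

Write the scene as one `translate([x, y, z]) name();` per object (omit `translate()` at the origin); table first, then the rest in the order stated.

table();
translate([759, -521, 0]) stool();
translate([759, 719, 0]) stool();
translate([-459, 99, 0]) stool();
translate([1977, 99, 0]) stool();
translate([0, 0, 763]) bookshelf();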